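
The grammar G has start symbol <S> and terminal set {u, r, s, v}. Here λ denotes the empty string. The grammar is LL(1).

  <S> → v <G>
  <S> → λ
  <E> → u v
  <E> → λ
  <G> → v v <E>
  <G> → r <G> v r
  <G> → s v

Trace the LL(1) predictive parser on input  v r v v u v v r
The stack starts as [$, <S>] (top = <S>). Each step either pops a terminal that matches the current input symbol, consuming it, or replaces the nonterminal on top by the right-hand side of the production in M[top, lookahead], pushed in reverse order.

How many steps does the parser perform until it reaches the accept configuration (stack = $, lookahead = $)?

12

step 1: stack=$ <S>  input=v r v v u v v r $  — expand <S> → v <G>
step 2: stack=$ <G> v  input=v r v v u v v r $  — match v
step 3: stack=$ <G>  input=r v v u v v r $  — expand <G> → r <G> v r
step 4: stack=$ r v <G> r  input=r v v u v v r $  — match r
step 5: stack=$ r v <G>  input=v v u v v r $  — expand <G> → v v <E>
step 6: stack=$ r v <E> v v  input=v v u v v r $  — match v
step 7: stack=$ r v <E> v  input=v u v v r $  — match v
step 8: stack=$ r v <E>  input=u v v r $  — expand <E> → u v
step 9: stack=$ r v v u  input=u v v r $  — match u
step 10: stack=$ r v v  input=v v r $  — match v
step 11: stack=$ r v  input=v r $  — match v
step 12: stack=$ r  input=r $  — match r
Accept reached after 12 steps.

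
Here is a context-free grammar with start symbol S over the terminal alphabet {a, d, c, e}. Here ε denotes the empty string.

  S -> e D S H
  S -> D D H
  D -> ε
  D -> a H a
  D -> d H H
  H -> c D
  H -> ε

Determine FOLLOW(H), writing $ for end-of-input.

FIRST(D) = {ε, a, d}
FIRST(H) = {ε, c}
FIRST(S) = {ε, a, c, d, e}  (via D D H)
FOLLOW(S) includes $ since S is the start symbol.
FOLLOW(S): in S->e D S H, S is followed by H with FIRST {ε, c}; in S->e D S H, the suffix after S is nullable (adds nothing new). Thus FOLLOW(S) = {$, c}.
FOLLOW(D): in S->e D S H, D is followed by S H with FIRST {ε, a, c, d, e}; in S->e D S H, the suffix after D is nullable, so FOLLOW(D) ⊇ FOLLOW(S) = {$, c}; in S->D D H (occurrence 1), D is followed by D H with FIRST {ε, a, c, d}; in S->D D H (occurrence 1), the suffix after D is nullable, so FOLLOW(D) ⊇ FOLLOW(S) = {$, c}; in S->D D H (occurrence 2), D is followed by H with FIRST {ε, c}; in S->D D H (occurrence 2), the suffix after D is nullable, so FOLLOW(D) ⊇ FOLLOW(S) = {$, c}; in H->c D, the suffix after D is empty, so FOLLOW(D) ⊇ FOLLOW(H) = {$, a, c, d, e}. Thus FOLLOW(D) = {$, a, c, d, e}.
FOLLOW(H): in S->e D S H, the suffix after H is empty, so FOLLOW(H) ⊇ FOLLOW(S) = {$, c}; in S->D D H, the suffix after H is empty, so FOLLOW(H) ⊇ FOLLOW(S) = {$, c}; in D->a H a, H is followed by a with FIRST {a}; in D->d H H (occurrence 1), H is followed by H with FIRST {ε, c}; in D->d H H (occurrence 1), the suffix after H is nullable, so FOLLOW(H) ⊇ FOLLOW(D) = {$, a, c, d, e}; in D->d H H (occurrence 2), the suffix after H is empty, so FOLLOW(H) ⊇ FOLLOW(D) = {$, a, c, d, e}. Thus FOLLOW(H) = {$, a, c, d, e}.

{$, a, c, d, e}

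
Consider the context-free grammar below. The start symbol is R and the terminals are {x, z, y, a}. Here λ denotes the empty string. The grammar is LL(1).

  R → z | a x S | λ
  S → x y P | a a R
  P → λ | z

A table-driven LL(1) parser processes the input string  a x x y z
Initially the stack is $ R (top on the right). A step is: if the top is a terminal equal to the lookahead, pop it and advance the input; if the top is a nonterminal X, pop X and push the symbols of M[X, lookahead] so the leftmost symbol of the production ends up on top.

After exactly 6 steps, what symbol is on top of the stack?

P

step 1: stack=$ R  input=a x x y z $  — expand R → a x S
step 2: stack=$ S x a  input=a x x y z $  — match a
step 3: stack=$ S x  input=x x y z $  — match x
step 4: stack=$ S  input=x y z $  — expand S → x y P
step 5: stack=$ P y x  input=x y z $  — match x
step 6: stack=$ P y  input=y z $  — match y
Stack after step 6: $ P (top = P).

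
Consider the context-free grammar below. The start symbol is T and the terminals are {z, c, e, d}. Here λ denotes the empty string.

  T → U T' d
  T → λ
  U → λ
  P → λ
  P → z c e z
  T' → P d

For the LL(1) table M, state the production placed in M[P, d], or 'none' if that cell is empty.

P → λ

FIRST(U): from U→λ we get {λ}. So FIRST(U) = {λ}.
FIRST(P): from P→λ we get {λ}; from P→z c e z we get {z}. So FIRST(P) = {λ, z}.
FIRST(T'): from T'→P d we get {d, z}. So FIRST(T') = {d, z}.
FIRST(T): from T→U T' d we get {d, z}; from T→λ we get {λ}. So FIRST(T) = {λ, d, z}.
FOLLOW(T) includes $ since T is the start symbol.
FOLLOW(P): in T'→P d, P is followed by d with FIRST {d}. Thus FOLLOW(P) = {d}.
For P → λ: FIRST(λ) = {λ}, so it goes in M[P, t] for t ∈ {}; since λ ∈ FIRST, also for every t ∈ FOLLOW(P) = {d}.
For P → z c e z: FIRST(z c e z) = {z}, so it goes in M[P, t] for t ∈ {z}.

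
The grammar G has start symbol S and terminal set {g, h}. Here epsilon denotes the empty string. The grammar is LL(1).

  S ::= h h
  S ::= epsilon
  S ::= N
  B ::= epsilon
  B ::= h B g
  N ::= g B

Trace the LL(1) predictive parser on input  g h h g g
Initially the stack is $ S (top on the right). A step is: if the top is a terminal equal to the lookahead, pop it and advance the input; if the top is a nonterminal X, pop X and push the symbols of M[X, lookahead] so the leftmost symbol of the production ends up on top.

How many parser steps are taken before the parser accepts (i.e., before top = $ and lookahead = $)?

10

      Stack      Input        Action
   1  $ S        g h h g g $  expand S ::= N
   2  $ N        g h h g g $  expand N ::= g B
   3  $ B g      g h h g g $  match g
   4  $ B        h h g g $    expand B ::= h B g
   5  $ g B h    h h g g $    match h
   6  $ g B      h g g $      expand B ::= h B g
   7  $ g g B h  h g g $      match h
   8  $ g g B    g g $        expand B ::= epsilon
   9  $ g g      g g $        match g
  10  $ g        g $          match g
Accept reached after 10 steps.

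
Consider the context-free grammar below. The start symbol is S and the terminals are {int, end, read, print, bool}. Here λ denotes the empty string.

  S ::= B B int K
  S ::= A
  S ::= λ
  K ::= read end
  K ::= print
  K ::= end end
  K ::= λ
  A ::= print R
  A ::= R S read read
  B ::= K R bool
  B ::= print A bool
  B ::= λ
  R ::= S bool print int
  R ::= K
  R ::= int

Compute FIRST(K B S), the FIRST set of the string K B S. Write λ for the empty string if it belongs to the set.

FIRST(K): from K::=read end we get {read}; from K::=print we get {print}; from K::=end end we get {end}; from K::=λ we get {λ}. So FIRST(K) = {λ, end, print, read}.
FIRST(S): from S::=B B int K we get {bool, end, int, print, read}; from S::=A we get {bool, end, int, print, read}; from S::=λ we get {λ}. So FIRST(S) = {λ, bool, end, int, print, read}.
FIRST(R): from R::=S bool print int we get {bool, end, int, print, read}; from R::=K we get {λ, end, print, read}; from R::=int we get {int}. So FIRST(R) = {λ, bool, end, int, print, read}.
FIRST(A): from A::=print R we get {print}; from A::=R S read read we get {bool, end, int, print, read}. So FIRST(A) = {bool, end, int, print, read}.
FIRST(B): from B::=K R bool we get {bool, end, int, print, read}; from B::=print A bool we get {print}; from B::=λ we get {λ}. So FIRST(B) = {λ, bool, end, int, print, read}.
FIRST(K B S): take FIRST of each symbol in turn, carrying on past any symbol whose FIRST contains λ; result {λ, bool, end, int, print, read}.

{λ, bool, end, int, print, read}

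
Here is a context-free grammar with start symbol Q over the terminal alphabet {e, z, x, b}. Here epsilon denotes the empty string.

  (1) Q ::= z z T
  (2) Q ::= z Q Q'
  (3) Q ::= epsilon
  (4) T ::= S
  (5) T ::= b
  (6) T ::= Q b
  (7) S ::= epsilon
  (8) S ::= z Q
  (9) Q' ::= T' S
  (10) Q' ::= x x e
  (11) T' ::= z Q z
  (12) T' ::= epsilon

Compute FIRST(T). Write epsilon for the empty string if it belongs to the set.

FIRST(Q) = {epsilon, z}
FIRST(S) = {epsilon, z}
FIRST(T') = {epsilon, z}
FIRST(T) = {epsilon, b, z}  (via S, Q b)
FIRST(Q') = {epsilon, x, z}  (via T' S)

{epsilon, b, z}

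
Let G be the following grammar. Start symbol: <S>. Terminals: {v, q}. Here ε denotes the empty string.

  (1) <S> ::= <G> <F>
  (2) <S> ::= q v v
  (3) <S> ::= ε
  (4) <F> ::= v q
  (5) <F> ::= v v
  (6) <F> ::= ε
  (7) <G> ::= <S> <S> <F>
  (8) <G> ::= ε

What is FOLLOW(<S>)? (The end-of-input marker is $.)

FIRST(<F>) = {ε, v}
FIRST(<S>) = {ε, q, v}  (via <G> <F>)
FIRST(<G>) = {ε, q, v}  (via <S> <S> <F>)
FOLLOW(<S>) includes $ since <S> is the start symbol.
FOLLOW(<S>): in <G>::=<S> <S> <F> (occurrence 1), <S> is followed by <S> <F> with FIRST {ε, q, v}; in <G>::=<S> <S> <F> (occurrence 1), the suffix after <S> is nullable, so FOLLOW(<S>) ⊇ FOLLOW(<G>) = {$, q, v}; in <G>::=<S> <S> <F> (occurrence 2), <S> is followed by <F> with FIRST {ε, v}; in <G>::=<S> <S> <F> (occurrence 2), the suffix after <S> is nullable, so FOLLOW(<S>) ⊇ FOLLOW(<G>) = {$, q, v}. Thus FOLLOW(<S>) = {$, q, v}.
FOLLOW(<G>): in <S>::=<G> <F>, <G> is followed by <F> with FIRST {ε, v}; in <S>::=<G> <F>, the suffix after <G> is nullable, so FOLLOW(<G>) ⊇ FOLLOW(<S>) = {$, q, v}. Thus FOLLOW(<G>) = {$, q, v}.
FOLLOW(<F>): in <S>::=<G> <F>, the suffix after <F> is empty, so FOLLOW(<F>) ⊇ FOLLOW(<S>) = {$, q, v}; in <G>::=<S> <S> <F>, the suffix after <F> is empty, so FOLLOW(<F>) ⊇ FOLLOW(<G>) = {$, q, v}. Thus FOLLOW(<F>) = {$, q, v}.

{$, q, v}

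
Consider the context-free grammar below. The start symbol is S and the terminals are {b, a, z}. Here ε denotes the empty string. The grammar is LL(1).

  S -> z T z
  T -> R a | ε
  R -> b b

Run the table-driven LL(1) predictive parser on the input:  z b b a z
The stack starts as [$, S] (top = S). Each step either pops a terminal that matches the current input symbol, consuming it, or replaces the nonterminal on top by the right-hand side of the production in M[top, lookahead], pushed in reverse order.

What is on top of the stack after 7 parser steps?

step 1: stack=$ S  input=z b b a z $  — expand S -> z T z
step 2: stack=$ z T z  input=z b b a z $  — match z
step 3: stack=$ z T  input=b b a z $  — expand T -> R a
step 4: stack=$ z a R  input=b b a z $  — expand R -> b b
step 5: stack=$ z a b b  input=b b a z $  — match b
step 6: stack=$ z a b  input=b a z $  — match b
step 7: stack=$ z a  input=a z $  — match a
Stack after step 7: $ z (top = z).

z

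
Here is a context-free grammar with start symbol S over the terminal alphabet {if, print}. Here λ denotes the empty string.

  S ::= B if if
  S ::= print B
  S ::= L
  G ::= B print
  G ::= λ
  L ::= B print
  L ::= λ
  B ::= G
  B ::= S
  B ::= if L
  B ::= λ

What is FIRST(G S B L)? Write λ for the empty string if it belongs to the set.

{λ, if, print}

FIRST(S): from S::=B if if we get {if, print}; from S::=print B we get {print}; from S::=L we get {λ, if, print}. So FIRST(S) = {λ, if, print}.
FIRST(G): from G::=B print we get {if, print}; from G::=λ we get {λ}. So FIRST(G) = {λ, if, print}.
FIRST(B): from B::=G we get {λ, if, print}; from B::=S we get {λ, if, print}; from B::=if L we get {if}; from B::=λ we get {λ}. So FIRST(B) = {λ, if, print}.
FIRST(L): from L::=B print we get {if, print}; from L::=λ we get {λ}. So FIRST(L) = {λ, if, print}.
FIRST(G S B L): take FIRST of each symbol in turn, carrying on past any symbol whose FIRST contains λ; result {λ, if, print}.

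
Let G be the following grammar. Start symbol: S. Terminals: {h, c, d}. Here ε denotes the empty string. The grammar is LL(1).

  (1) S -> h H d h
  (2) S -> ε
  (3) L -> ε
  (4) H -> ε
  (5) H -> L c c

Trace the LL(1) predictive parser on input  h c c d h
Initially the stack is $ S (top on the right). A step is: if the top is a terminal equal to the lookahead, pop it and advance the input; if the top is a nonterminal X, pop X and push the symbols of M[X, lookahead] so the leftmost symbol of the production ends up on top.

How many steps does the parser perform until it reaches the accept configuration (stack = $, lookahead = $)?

8

step 1: stack=$ S  input=h c c d h $  — expand S -> h H d h
step 2: stack=$ h d H h  input=h c c d h $  — match h
step 3: stack=$ h d H  input=c c d h $  — expand H -> L c c
step 4: stack=$ h d c c L  input=c c d h $  — expand L -> ε
step 5: stack=$ h d c c  input=c c d h $  — match c
step 6: stack=$ h d c  input=c d h $  — match c
step 7: stack=$ h d  input=d h $  — match d
step 8: stack=$ h  input=h $  — match h
Accept reached after 8 steps.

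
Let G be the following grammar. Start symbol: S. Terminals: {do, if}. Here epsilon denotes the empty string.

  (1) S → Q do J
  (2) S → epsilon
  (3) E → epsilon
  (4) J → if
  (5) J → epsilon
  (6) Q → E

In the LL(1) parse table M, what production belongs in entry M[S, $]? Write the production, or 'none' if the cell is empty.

S → epsilon

FIRST(E): from E→epsilon we get {epsilon}. So FIRST(E) = {epsilon}.
FIRST(J): from J→if we get {if}; from J→epsilon we get {epsilon}. So FIRST(J) = {epsilon, if}.
FIRST(Q): from Q→E we get {epsilon}. So FIRST(Q) = {epsilon}.
FIRST(S): from S→Q do J we get {do}; from S→epsilon we get {epsilon}. So FIRST(S) = {epsilon, do}.
FOLLOW(S) includes $ since S is the start symbol.
FOLLOW(S): S appears on no right-hand side. Thus FOLLOW(S) = {$}.
For S → Q do J: FIRST(Q do J) = {do}, so it goes in M[S, t] for t ∈ {do}.
For S → epsilon: FIRST(epsilon) = {epsilon}, so it goes in M[S, t] for t ∈ {}; since epsilon ∈ FIRST, also for every t ∈ FOLLOW(S) = {$}.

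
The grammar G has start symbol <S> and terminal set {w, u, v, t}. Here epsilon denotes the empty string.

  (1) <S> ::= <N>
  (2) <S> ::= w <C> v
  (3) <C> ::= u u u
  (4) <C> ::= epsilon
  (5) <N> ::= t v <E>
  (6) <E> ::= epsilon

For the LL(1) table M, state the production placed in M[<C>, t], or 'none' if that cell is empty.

FIRST(<C>): from <C>::=u u u we get {u}; from <C>::=epsilon we get {epsilon}. So FIRST(<C>) = {epsilon, u}.
FIRST(<N>): from <N>::=t v <E> we get {t}. So FIRST(<N>) = {t}.
FIRST(<E>): from <E>::=epsilon we get {epsilon}. So FIRST(<E>) = {epsilon}.
FIRST(<S>): from <S>::=<N> we get {t}; from <S>::=w <C> v we get {w}. So FIRST(<S>) = {t, w}.
FOLLOW(<S>) includes $ since <S> is the start symbol.
FOLLOW(<C>): in <S>::=w <C> v, <C> is followed by v with FIRST {v}. Thus FOLLOW(<C>) = {v}.
For <C> ::= u u u: FIRST(u u u) = {u}, so it goes in M[<C>, t] for t ∈ {u}.
For <C> ::= epsilon: FIRST(epsilon) = {epsilon}, so it goes in M[<C>, t] for t ∈ {}; since epsilon ∈ FIRST, also for every t ∈ FOLLOW(<C>) = {v}.
None of these place a production in M[<C>, t].

none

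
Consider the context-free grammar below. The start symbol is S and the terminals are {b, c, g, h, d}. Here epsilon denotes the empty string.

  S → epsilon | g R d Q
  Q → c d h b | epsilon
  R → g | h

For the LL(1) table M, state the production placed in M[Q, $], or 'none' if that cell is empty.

FIRST(S): from S→epsilon we get {epsilon}; from S→g R d Q we get {g}. So FIRST(S) = {epsilon, g}.
FIRST(Q): from Q→c d h b we get {c}; from Q→epsilon we get {epsilon}. So FIRST(Q) = {epsilon, c}.
FIRST(R): from R→g we get {g}; from R→h we get {h}. So FIRST(R) = {g, h}.
FOLLOW(S) includes $ since S is the start symbol.
FOLLOW(S): S appears on no right-hand side. Thus FOLLOW(S) = {$}.
FOLLOW(Q): in S→g R d Q, the suffix after Q is empty, so FOLLOW(Q) ⊇ FOLLOW(S) = {$}. Thus FOLLOW(Q) = {$}.
For Q → c d h b: FIRST(c d h b) = {c}, so it goes in M[Q, t] for t ∈ {c}.
For Q → epsilon: FIRST(epsilon) = {epsilon}, so it goes in M[Q, t] for t ∈ {}; since epsilon ∈ FIRST, also for every t ∈ FOLLOW(Q) = {$}.

Q → epsilon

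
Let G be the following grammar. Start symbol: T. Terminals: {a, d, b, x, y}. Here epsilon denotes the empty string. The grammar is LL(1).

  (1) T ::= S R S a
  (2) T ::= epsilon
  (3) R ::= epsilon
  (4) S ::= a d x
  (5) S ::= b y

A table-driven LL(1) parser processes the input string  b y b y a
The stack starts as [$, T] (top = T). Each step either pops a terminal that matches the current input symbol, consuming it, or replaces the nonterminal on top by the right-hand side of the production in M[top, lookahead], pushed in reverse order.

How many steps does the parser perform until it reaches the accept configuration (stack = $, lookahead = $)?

     Stack        Input        Action
  1  $ T          b y b y a $  expand T ::= S R S a
  2  $ a S R S    b y b y a $  expand S ::= b y
  3  $ a S R y b  b y b y a $  match b
  4  $ a S R y    y b y a $    match y
  5  $ a S R      b y a $      expand R ::= epsilon
  6  $ a S        b y a $      expand S ::= b y
  7  $ a y b      b y a $      match b
  8  $ a y        y a $        match y
  9  $ a          a $          match a
Accept reached after 9 steps.

9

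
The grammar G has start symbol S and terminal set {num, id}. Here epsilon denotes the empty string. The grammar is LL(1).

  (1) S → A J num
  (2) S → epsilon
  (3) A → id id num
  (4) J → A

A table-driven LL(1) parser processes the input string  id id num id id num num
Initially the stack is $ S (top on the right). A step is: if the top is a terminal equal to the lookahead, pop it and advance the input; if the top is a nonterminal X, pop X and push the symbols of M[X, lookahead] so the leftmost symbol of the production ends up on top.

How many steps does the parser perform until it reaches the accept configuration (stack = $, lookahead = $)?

step 1: stack=$ S  input=id id num id id num num $  — expand S → A J num
step 2: stack=$ num J A  input=id id num id id num num $  — expand A → id id num
step 3: stack=$ num J num id id  input=id id num id id num num $  — match id
step 4: stack=$ num J num id  input=id num id id num num $  — match id
step 5: stack=$ num J num  input=num id id num num $  — match num
step 6: stack=$ num J  input=id id num num $  — expand J → A
step 7: stack=$ num A  input=id id num num $  — expand A → id id num
step 8: stack=$ num num id id  input=id id num num $  — match id
step 9: stack=$ num num id  input=id num num $  — match id
step 10: stack=$ num num  input=num num $  — match num
step 11: stack=$ num  input=num $  — match num
Accept reached after 11 steps.

11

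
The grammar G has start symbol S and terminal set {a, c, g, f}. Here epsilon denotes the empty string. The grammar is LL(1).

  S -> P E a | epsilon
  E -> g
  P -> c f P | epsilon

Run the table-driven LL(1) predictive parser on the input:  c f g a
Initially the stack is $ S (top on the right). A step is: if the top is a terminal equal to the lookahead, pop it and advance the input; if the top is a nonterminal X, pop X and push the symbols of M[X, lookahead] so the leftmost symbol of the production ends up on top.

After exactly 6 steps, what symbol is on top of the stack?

     Stack        Input      Action
  1  $ S          c f g a $  expand S -> P E a
  2  $ a E P      c f g a $  expand P -> c f P
  3  $ a E P f c  c f g a $  match c
  4  $ a E P f    f g a $    match f
  5  $ a E P      g a $      expand P -> epsilon
  6  $ a E        g a $      expand E -> g
Stack after step 6: $ a g (top = g).

g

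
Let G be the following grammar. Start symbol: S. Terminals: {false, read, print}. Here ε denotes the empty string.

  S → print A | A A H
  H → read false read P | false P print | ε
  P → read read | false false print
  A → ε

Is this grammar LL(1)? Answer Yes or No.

Yes

FIRST(S) = {ε, false, print, read}
FIRST(H) = {ε, false, read}
FIRST(P) = {false, read}
FIRST(A) = {ε}
FOLLOW(S) = {$}
FOLLOW(H) = {$}
FOLLOW(P) = {$, print}
FOLLOW(A) = {$, false, read}
Each cell of M receives at most one production.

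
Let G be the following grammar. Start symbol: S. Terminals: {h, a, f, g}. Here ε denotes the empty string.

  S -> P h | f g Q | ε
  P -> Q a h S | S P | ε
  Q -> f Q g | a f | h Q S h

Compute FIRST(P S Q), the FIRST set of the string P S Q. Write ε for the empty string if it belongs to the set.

{a, f, h}

FIRST(Q): from Q->f Q g we get {f}; from Q->a f we get {a}; from Q->h Q S h we get {h}. So FIRST(Q) = {a, f, h}.
FIRST(S): from S->P h we get {a, f, h}; from S->f g Q we get {f}; from S->ε we get {ε}. So FIRST(S) = {ε, a, f, h}.
FIRST(P): from P->Q a h S we get {a, f, h}; from P->S P we get {ε, a, f, h}; from P->ε we get {ε}. So FIRST(P) = {ε, a, f, h}.
FIRST(P S Q): take FIRST of each symbol in turn, carrying on past any symbol whose FIRST contains ε; result {a, f, h}.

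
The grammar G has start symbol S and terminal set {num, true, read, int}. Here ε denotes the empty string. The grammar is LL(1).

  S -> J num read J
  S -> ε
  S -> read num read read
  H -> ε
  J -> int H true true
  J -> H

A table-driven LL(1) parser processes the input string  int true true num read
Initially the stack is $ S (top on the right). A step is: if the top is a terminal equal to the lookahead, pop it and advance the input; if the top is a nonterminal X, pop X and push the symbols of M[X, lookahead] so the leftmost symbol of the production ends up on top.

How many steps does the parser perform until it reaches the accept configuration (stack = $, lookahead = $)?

10

step 1: stack=$ S  input=int true true num read $  — expand S -> J num read J
step 2: stack=$ J read num J  input=int true true num read $  — expand J -> int H true true
step 3: stack=$ J read num true true H int  input=int true true num read $  — match int
step 4: stack=$ J read num true true H  input=true true num read $  — expand H -> ε
step 5: stack=$ J read num true true  input=true true num read $  — match true
step 6: stack=$ J read num true  input=true num read $  — match true
step 7: stack=$ J read num  input=num read $  — match num
step 8: stack=$ J read  input=read $  — match read
step 9: stack=$ J  input=$  — expand J -> H
step 10: stack=$ H  input=$  — expand H -> ε
Accept reached after 10 steps.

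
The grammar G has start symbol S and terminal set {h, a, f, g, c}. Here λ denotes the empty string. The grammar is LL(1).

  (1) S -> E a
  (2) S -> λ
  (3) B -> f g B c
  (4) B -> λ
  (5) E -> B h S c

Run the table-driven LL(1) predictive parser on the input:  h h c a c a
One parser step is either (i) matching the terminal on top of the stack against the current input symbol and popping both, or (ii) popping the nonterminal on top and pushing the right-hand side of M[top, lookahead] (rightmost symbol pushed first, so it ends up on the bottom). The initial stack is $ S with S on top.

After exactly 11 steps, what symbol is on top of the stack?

step 1: stack=$ S  input=h h c a c a $  — expand S -> E a
step 2: stack=$ a E  input=h h c a c a $  — expand E -> B h S c
step 3: stack=$ a c S h B  input=h h c a c a $  — expand B -> λ
step 4: stack=$ a c S h  input=h h c a c a $  — match h
step 5: stack=$ a c S  input=h c a c a $  — expand S -> E a
step 6: stack=$ a c a E  input=h c a c a $  — expand E -> B h S c
step 7: stack=$ a c a c S h B  input=h c a c a $  — expand B -> λ
step 8: stack=$ a c a c S h  input=h c a c a $  — match h
step 9: stack=$ a c a c S  input=c a c a $  — expand S -> λ
step 10: stack=$ a c a c  input=c a c a $  — match c
step 11: stack=$ a c a  input=a c a $  — match a
Stack after step 11: $ a c (top = c).

c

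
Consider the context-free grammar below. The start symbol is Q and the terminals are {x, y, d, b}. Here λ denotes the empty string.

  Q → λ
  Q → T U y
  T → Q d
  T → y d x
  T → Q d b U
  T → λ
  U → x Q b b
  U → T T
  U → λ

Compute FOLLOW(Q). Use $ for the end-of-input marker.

{$, b, d}

FIRST(Q): from Q→λ we get {λ}; from Q→T U y we get {d, x, y}. So FIRST(Q) = {λ, d, x, y}.
FIRST(T): from T→Q d we get {d, x, y}; from T→y d x we get {y}; from T→Q d b U we get {d, x, y}; from T→λ we get {λ}. So FIRST(T) = {λ, d, x, y}.
FIRST(U): from U→x Q b b we get {x}; from U→T T we get {λ, d, x, y}; from U→λ we get {λ}. So FIRST(U) = {λ, d, x, y}.
FOLLOW(Q) includes $ since Q is the start symbol.
FOLLOW(Q): in T→Q d, Q is followed by d with FIRST {d}; in T→Q d b U, Q is followed by d b U with FIRST {d}; in U→x Q b b, Q is followed by b b with FIRST {b}. Thus FOLLOW(Q) = {$, b, d}.
FOLLOW(T): in Q→T U y, T is followed by U y with FIRST {d, x, y}; in U→T T (occurrence 1), T is followed by T with FIRST {λ, d, x, y}; in U→T T (occurrence 1), the suffix after T is nullable, so FOLLOW(T) ⊇ FOLLOW(U) = {d, x, y}; in U→T T (occurrence 2), the suffix after T is empty, so FOLLOW(T) ⊇ FOLLOW(U) = {d, x, y}. Thus FOLLOW(T) = {d, x, y}.
FOLLOW(U): in Q→T U y, U is followed by y with FIRST {y}; in T→Q d b U, the suffix after U is empty, so FOLLOW(U) ⊇ FOLLOW(T) = {d, x, y}. Thus FOLLOW(U) = {d, x, y}.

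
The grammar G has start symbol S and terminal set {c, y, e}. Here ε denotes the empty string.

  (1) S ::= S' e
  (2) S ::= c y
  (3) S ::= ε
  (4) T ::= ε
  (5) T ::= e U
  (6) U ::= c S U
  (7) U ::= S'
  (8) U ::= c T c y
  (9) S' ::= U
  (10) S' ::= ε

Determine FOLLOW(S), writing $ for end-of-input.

{$, c, e}

FIRST(T): from T::=ε we get {ε}; from T::=e U we get {e}. So FIRST(T) = {ε, e}.
FIRST(S): from S::=S' e we get {c, e}; from S::=c y we get {c}; from S::=ε we get {ε}. So FIRST(S) = {ε, c, e}.
FIRST(U): from U::=c S U we get {c}; from U::=S' we get {ε, c}; from U::=c T c y we get {c}. So FIRST(U) = {ε, c}.
FIRST(S'): from S'::=U we get {ε, c}; from S'::=ε we get {ε}. So FIRST(S') = {ε, c}.
FOLLOW(S) includes $ since S is the start symbol.
FOLLOW(T): in U::=c T c y, T is followed by c y with FIRST {c}. Thus FOLLOW(T) = {c}.
FOLLOW(S): in U::=c S U, S is followed by U with FIRST {ε, c}; in U::=c S U, the suffix after S is nullable, so FOLLOW(S) ⊇ FOLLOW(U) = {c, e}. Thus FOLLOW(S) = {$, c, e}.
FOLLOW(U): in T::=e U, the suffix after U is empty, so FOLLOW(U) ⊇ FOLLOW(T) = {c}; in U::=c S U, the suffix after U is empty (adds nothing new); in S'::=U, the suffix after U is empty, so FOLLOW(U) ⊇ FOLLOW(S') = {c, e}. Thus FOLLOW(U) = {c, e}.
FOLLOW(S'): in S::=S' e, S' is followed by e with FIRST {e}; in U::=S', the suffix after S' is empty, so FOLLOW(S') ⊇ FOLLOW(U) = {c, e}. Thus FOLLOW(S') = {c, e}.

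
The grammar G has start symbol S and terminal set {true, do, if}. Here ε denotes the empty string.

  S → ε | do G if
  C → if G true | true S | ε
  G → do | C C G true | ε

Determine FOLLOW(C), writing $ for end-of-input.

FIRST(S): from S→ε we get {ε}; from S→do G if we get {do}. So FIRST(S) = {ε, do}.
FIRST(C): from C→if G true we get {if}; from C→true S we get {true}; from C→ε we get {ε}. So FIRST(C) = {ε, if, true}.
FIRST(G): from G→do we get {do}; from G→C C G true we get {do, if, true}; from G→ε we get {ε}. So FIRST(G) = {ε, do, if, true}.
FOLLOW(S) includes $ since S is the start symbol.
FOLLOW(C): in G→C C G true (occurrence 1), C is followed by C G true with FIRST {do, if, true}; in G→C C G true (occurrence 2), C is followed by G true with FIRST {do, if, true}. Thus FOLLOW(C) = {do, if, true}.
FOLLOW(S): in C→true S, the suffix after S is empty, so FOLLOW(S) ⊇ FOLLOW(C) = {do, if, true}. Thus FOLLOW(S) = {$, do, if, true}.
FOLLOW(G): in S→do G if, G is followed by if with FIRST {if}; in C→if G true, G is followed by true with FIRST {true}; in G→C C G true, G is followed by true with FIRST {true}. Thus FOLLOW(G) = {if, true}.

{do, if, true}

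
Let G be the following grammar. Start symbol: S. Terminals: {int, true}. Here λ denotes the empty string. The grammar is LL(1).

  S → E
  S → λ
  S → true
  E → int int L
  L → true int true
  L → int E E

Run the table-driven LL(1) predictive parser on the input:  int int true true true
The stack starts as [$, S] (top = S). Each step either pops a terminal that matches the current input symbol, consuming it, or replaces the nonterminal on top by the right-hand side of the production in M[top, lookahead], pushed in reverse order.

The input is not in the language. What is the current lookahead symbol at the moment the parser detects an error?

step 1: stack=$ S  input=int int true true true $  — expand S → E
step 2: stack=$ E  input=int int true true true $  — expand E → int int L
step 3: stack=$ L int int  input=int int true true true $  — match int
step 4: stack=$ L int  input=int true true true $  — match int
step 5: stack=$ L  input=true true true $  — expand L → true int true
step 6: stack=$ true int true  input=true true true $  — match true
step 7: stack=$ true int  input=true true $  — error: top is terminal int but lookahead is true

true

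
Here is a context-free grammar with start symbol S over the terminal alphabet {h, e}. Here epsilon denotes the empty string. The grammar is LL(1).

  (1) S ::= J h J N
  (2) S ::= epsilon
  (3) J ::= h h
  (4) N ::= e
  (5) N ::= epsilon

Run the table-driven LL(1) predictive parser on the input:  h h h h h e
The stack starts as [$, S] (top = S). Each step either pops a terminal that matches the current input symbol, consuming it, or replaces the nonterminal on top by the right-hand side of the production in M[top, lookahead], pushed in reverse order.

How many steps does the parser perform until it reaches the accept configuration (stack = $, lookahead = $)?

10

step 1: stack=$ S  input=h h h h h e $  — expand S ::= J h J N
step 2: stack=$ N J h J  input=h h h h h e $  — expand J ::= h h
step 3: stack=$ N J h h h  input=h h h h h e $  — match h
step 4: stack=$ N J h h  input=h h h h e $  — match h
step 5: stack=$ N J h  input=h h h e $  — match h
step 6: stack=$ N J  input=h h e $  — expand J ::= h h
step 7: stack=$ N h h  input=h h e $  — match h
step 8: stack=$ N h  input=h e $  — match h
step 9: stack=$ N  input=e $  — expand N ::= e
step 10: stack=$ e  input=e $  — match e
Accept reached after 10 steps.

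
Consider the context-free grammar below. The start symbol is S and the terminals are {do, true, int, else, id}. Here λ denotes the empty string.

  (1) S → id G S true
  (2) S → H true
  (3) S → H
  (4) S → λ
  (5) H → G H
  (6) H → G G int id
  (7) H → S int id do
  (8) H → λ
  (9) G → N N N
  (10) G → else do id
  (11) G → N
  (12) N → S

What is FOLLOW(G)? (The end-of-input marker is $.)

FIRST(S): from S→id G S true we get {id}; from S→H true we get {else, id, int, true}; from S→H we get {λ, else, id, int, true}; from S→λ we get {λ}. So FIRST(S) = {λ, else, id, int, true}.
FIRST(N): from N→S we get {λ, else, id, int, true}. So FIRST(N) = {λ, else, id, int, true}.
FIRST(G): from G→N N N we get {λ, else, id, int, true}; from G→else do id we get {else}; from G→N we get {λ, else, id, int, true}. So FIRST(G) = {λ, else, id, int, true}.
FIRST(H): from H→G H we get {λ, else, id, int, true}; from H→G G int id we get {else, id, int, true}; from H→S int id do we get {else, id, int, true}; from H→λ we get {λ}. So FIRST(H) = {λ, else, id, int, true}.
FOLLOW(S) includes $ since S is the start symbol.
FOLLOW(S): in S→id G S true, S is followed by true with FIRST {true}; in H→S int id do, S is followed by int id do with FIRST {int}; in N→S, the suffix after S is empty, so FOLLOW(S) ⊇ FOLLOW(N) = {$, else, id, int, true}. Thus FOLLOW(S) = {$, else, id, int, true}.
FOLLOW(H): in S→H true, H is followed by true with FIRST {true}; in S→H, the suffix after H is empty, so FOLLOW(H) ⊇ FOLLOW(S) = {$, else, id, int, true}; in H→G H, the suffix after H is empty (adds nothing new). Thus FOLLOW(H) = {$, else, id, int, true}.
FOLLOW(G): in S→id G S true, G is followed by S true with FIRST {else, id, int, true}; in H→G H, G is followed by H with FIRST {λ, else, id, int, true}; in H→G H, the suffix after G is nullable, so FOLLOW(G) ⊇ FOLLOW(H) = {$, else, id, int, true}; in H→G G int id (occurrence 1), G is followed by G int id with FIRST {else, id, int, true}; in H→G G int id (occurrence 2), G is followed by int id with FIRST {int}. Thus FOLLOW(G) = {$, else, id, int, true}.
FOLLOW(N): in G→N N N (occurrence 1), N is followed by N N with FIRST {λ, else, id, int, true}; in G→N N N (occurrence 1), the suffix after N is nullable, so FOLLOW(N) ⊇ FOLLOW(G) = {$, else, id, int, true}; in G→N N N (occurrence 2), N is followed by N with FIRST {λ, else, id, int, true}; in G→N N N (occurrence 2), the suffix after N is nullable, so FOLLOW(N) ⊇ FOLLOW(G) = {$, else, id, int, true}; in G→N N N (occurrence 3), the suffix after N is empty, so FOLLOW(N) ⊇ FOLLOW(G) = {$, else, id, int, true}; in G→N, the suffix after N is empty, so FOLLOW(N) ⊇ FOLLOW(G) = {$, else, id, int, true}. Thus FOLLOW(N) = {$, else, id, int, true}.

{$, else, id, int, true}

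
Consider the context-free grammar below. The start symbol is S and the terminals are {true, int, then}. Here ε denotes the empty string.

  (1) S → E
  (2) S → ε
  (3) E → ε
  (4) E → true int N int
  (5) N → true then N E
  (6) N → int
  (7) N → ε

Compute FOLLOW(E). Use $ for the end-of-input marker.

{$, int, true}

FIRST(E): from E→ε we get {ε}; from E→true int N int we get {true}. So FIRST(E) = {ε, true}.
FIRST(N): from N→true then N E we get {true}; from N→int we get {int}; from N→ε we get {ε}. So FIRST(N) = {ε, int, true}.
FIRST(S): from S→E we get {ε, true}; from S→ε we get {ε}. So FIRST(S) = {ε, true}.
FOLLOW(S) includes $ since S is the start symbol.
FOLLOW(S): S appears on no right-hand side. Thus FOLLOW(S) = {$}.
FOLLOW(N): in E→true int N int, N is followed by int with FIRST {int}; in N→true then N E, N is followed by E with FIRST {ε, true}; in N→true then N E, the suffix after N is nullable (adds nothing new). Thus FOLLOW(N) = {int, true}.
FOLLOW(E): in S→E, the suffix after E is empty, so FOLLOW(E) ⊇ FOLLOW(S) = {$}; in N→true then N E, the suffix after E is empty, so FOLLOW(E) ⊇ FOLLOW(N) = {int, true}. Thus FOLLOW(E) = {$, int, true}.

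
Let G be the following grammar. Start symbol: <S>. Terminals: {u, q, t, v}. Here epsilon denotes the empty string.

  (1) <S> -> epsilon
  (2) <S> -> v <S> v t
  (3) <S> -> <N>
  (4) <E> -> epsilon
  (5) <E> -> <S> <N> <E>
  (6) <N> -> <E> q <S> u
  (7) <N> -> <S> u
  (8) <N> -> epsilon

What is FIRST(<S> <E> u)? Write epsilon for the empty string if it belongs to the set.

{q, u, v}

FIRST(<S>): from <S>->epsilon we get {epsilon}; from <S>->v <S> v t we get {v}; from <S>-><N> we get {epsilon, q, u, v}. So FIRST(<S>) = {epsilon, q, u, v}.
FIRST(<E>): from <E>->epsilon we get {epsilon}; from <E>-><S> <N> <E> we get {epsilon, q, u, v}. So FIRST(<E>) = {epsilon, q, u, v}.
FIRST(<N>): from <N>-><E> q <S> u we get {q, u, v}; from <N>-><S> u we get {q, u, v}; from <N>->epsilon we get {epsilon}. So FIRST(<N>) = {epsilon, q, u, v}.
FIRST(<S> <E> u): take FIRST of each symbol in turn, carrying on past any symbol whose FIRST contains epsilon; result {q, u, v}.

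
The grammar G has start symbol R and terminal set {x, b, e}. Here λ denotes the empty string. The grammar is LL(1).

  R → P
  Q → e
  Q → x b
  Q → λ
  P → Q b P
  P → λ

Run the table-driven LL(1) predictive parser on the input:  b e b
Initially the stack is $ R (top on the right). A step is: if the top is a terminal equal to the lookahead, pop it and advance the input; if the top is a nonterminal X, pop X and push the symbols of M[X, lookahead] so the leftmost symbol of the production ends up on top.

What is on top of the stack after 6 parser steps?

e

     Stack    Input    Action
  1  $ R      b e b $  expand R → P
  2  $ P      b e b $  expand P → Q b P
  3  $ P b Q  b e b $  expand Q → λ
  4  $ P b    b e b $  match b
  5  $ P      e b $    expand P → Q b P
  6  $ P b Q  e b $    expand Q → e
Stack after step 6: $ P b e (top = e).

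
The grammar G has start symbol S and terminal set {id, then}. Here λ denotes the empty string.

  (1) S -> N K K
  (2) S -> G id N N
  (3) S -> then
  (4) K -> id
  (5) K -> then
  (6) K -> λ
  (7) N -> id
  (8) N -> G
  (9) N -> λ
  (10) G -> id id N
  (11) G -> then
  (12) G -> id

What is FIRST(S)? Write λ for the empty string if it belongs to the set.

{λ, id, then}

FIRST(K): from K->id we get {id}; from K->then we get {then}; from K->λ we get {λ}. So FIRST(K) = {λ, id, then}.
FIRST(G): from G->id id N we get {id}; from G->then we get {then}; from G->id we get {id}. So FIRST(G) = {id, then}.
FIRST(N): from N->id we get {id}; from N->G we get {id, then}; from N->λ we get {λ}. So FIRST(N) = {λ, id, then}.
FIRST(S): from S->N K K we get {λ, id, then}; from S->G id N N we get {id, then}; from S->then we get {then}. So FIRST(S) = {λ, id, then}.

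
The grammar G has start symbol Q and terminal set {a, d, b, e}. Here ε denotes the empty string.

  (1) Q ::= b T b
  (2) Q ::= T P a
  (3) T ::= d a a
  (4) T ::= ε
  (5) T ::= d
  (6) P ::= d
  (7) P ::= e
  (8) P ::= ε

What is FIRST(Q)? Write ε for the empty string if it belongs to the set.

{a, b, d, e}

FIRST(T) = {ε, d}
FIRST(P) = {ε, d, e}
FIRST(Q) = {a, b, d, e}  (via T P a)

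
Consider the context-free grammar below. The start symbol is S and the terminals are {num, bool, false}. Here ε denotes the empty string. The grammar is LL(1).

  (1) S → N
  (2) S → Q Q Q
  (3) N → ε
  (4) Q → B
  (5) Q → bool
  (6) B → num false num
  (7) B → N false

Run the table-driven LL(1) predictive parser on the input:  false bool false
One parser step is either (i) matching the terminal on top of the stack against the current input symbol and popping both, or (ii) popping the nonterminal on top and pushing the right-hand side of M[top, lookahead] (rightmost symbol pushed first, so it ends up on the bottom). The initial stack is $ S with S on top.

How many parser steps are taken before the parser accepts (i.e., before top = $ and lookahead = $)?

11

      Stack          Input               Action
   1  $ S            false bool false $  expand S → Q Q Q
   2  $ Q Q Q        false bool false $  expand Q → B
   3  $ Q Q B        false bool false $  expand B → N false
   4  $ Q Q false N  false bool false $  expand N → ε
   5  $ Q Q false    false bool false $  match false
   6  $ Q Q          bool false $        expand Q → bool
   7  $ Q bool       bool false $        match bool
   8  $ Q            false $             expand Q → B
   9  $ B            false $             expand B → N false
  10  $ false N      false $             expand N → ε
  11  $ false        false $             match false
Accept reached after 11 steps.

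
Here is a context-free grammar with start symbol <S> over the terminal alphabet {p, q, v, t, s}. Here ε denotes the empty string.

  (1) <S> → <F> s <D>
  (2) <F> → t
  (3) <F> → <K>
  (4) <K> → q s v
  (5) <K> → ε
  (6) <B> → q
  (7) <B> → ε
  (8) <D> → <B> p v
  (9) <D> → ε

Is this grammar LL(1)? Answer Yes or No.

FIRST(<S>) = {q, s, t}
FIRST(<F>) = {ε, q, t}
FIRST(<K>) = {ε, q}
FIRST(<B>) = {ε, q}
FIRST(<D>) = {ε, p, q}
FOLLOW(<S>) = {$}
FOLLOW(<F>) = {s}
FOLLOW(<K>) = {s}
FOLLOW(<B>) = {p}
FOLLOW(<D>) = {$}
Each cell of M receives at most one production.

Yes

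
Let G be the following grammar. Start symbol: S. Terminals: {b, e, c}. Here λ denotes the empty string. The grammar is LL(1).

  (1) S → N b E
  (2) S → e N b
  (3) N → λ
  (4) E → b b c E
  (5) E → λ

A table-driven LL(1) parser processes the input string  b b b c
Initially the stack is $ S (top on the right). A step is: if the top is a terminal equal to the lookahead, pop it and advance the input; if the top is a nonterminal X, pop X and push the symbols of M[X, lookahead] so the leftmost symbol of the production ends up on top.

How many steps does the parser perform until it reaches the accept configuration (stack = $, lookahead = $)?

     Stack      Input      Action
  1  $ S        b b b c $  expand S → N b E
  2  $ E b N    b b b c $  expand N → λ
  3  $ E b      b b b c $  match b
  4  $ E        b b c $    expand E → b b c E
  5  $ E c b b  b b c $    match b
  6  $ E c b    b c $      match b
  7  $ E c      c $        match c
  8  $ E        $          expand E → λ
Accept reached after 8 steps.

8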